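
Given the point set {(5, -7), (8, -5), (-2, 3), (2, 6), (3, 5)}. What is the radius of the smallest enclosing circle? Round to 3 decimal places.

A smallest enclosing disk is always determined by at most three of the input points on its boundary.
The farthest pair is (5, -7)–(2, 6) with squared distance 178. The circle on this segment as diameter has centre (3.5, -0.5) and r² = 178/4 = 44.5.
Check (8, -5): distance² to centre = 40.5 ≤ 44.5, so it lies inside.
All remaining points lie in this disk, and no smaller disk contains both endpoints, so this is the minimum enclosing circle.
r = √(44.5) ≈ 6.671.

6.671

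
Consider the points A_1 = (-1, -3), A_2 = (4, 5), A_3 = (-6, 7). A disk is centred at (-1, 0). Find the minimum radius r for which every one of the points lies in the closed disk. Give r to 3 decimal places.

8.602

The required radius is the distance from (-1, 0) to the farthest point.
Squared distances: 9, 50, 74.
Maximum is 74, attained at A_3.
r = √74 ≈ 8.602.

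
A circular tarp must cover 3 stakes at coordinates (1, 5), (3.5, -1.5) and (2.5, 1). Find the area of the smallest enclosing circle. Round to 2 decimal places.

38.09

Call the three points A, B, C in the order given.
Side lengths²: AB² = 48.5, AC² = 18.25, BC² = 7.25.
Since AB² = 48.5 ≥ 18.25 + 7.25 = 25.5, the angle opposite AB is not acute, so the smallest enclosing circle has AB as diameter.
Centre = midpoint of AB = (2.25, 1.75), r² = 48.5/4 = 12.125.
Area = π·r² = π·12.125 ≈ 38.09.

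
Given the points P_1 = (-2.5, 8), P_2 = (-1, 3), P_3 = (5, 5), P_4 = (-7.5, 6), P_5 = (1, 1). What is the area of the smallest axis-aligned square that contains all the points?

156.25

The bounding box has width 12.5 and height 7.
An axis-aligned square enclosing the set must have side ≥ max(width, height).
So the minimum side is max(12.5, 7) = 12.5.
Area = 12.5² = 156.25.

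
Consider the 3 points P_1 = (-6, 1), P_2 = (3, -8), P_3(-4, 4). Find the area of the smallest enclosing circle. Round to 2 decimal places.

151.58

Side lengths²: P_1P_2² = 162, P_1P_3² = 13, P_2P_3² = 193.
Since P_2P_3² = 193 ≥ 162 + 13 = 175, the angle opposite P_2P_3 is not acute, so the smallest enclosing circle has P_2P_3 as diameter.
Centre = midpoint of P_2P_3 = (-0.5, -2), r² = 193/4 = 48.25.
Area = π·r² = π·48.25 ≈ 151.58.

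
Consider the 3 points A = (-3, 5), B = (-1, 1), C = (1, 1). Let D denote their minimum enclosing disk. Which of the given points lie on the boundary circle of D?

A, C

Side lengths²: AB² = 20, AC² = 32, BC² = 4.
Since AC² = 32 ≥ 20 + 4 = 24, the angle opposite AC is not acute, so the smallest enclosing circle has AC as diameter.
Centre = midpoint of AC = (-1, 3), r² = 32/4 = 8.
The points at distance exactly r from the centre are A, C — 2 points.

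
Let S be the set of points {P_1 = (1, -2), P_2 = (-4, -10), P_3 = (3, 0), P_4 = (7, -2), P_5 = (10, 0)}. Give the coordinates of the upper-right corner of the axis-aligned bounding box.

(10, 0)

x-range [-4, 10], y-range [-10, 0].
The upper-right corner is (10, 0).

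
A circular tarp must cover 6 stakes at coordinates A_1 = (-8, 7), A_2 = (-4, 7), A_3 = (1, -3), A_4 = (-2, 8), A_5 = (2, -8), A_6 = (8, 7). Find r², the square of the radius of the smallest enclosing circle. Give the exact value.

94.25

A smallest enclosing disk is always determined by at most three of the input points on its boundary.
The minimum enclosing circle is determined by three boundary points: A_1, A_5, A_6.
Their circumcentre is (0, 1.5) with r² = 94.25.
The farthest remaining point A_2 is at distance² 46.25 ≤ 94.25.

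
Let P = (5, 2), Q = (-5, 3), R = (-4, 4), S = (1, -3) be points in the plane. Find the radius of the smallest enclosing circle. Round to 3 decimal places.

5.056

The minimum enclosing circle is determined by three boundary points: P, Q, S.
Their circumcentre is (-1/18, 35/18) with r² = 4141/162.
The farthest remaining point R is at distance² 3205/162 ≤ 4141/162.
r = √(4141/162) ≈ 5.056.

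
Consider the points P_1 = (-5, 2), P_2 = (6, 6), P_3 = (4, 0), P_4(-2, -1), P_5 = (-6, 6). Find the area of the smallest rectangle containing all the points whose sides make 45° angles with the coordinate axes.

120

In coordinates u = x + y, v = x − y the rectangle is axis-aligned; the map (x,y)→(u,v) scales areas by 2.
u-values: -3, 12, 4, -3, 0; range = 12 − (-3) = 15.
v-values: -7, 0, 4, -1, -12; range = 4 − (-12) = 16.
Area = (15 × 16) / 2 = 120.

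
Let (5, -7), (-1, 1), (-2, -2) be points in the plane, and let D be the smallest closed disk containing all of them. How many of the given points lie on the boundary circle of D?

Call the three points A, B, C in the order given.
Side lengths²: AB² = 100, AC² = 74, BC² = 10.
Since AB² = 100 ≥ 74 + 10 = 84, the angle opposite AB is not acute, so the smallest enclosing circle has AB as diameter.
Centre = midpoint of AB = (2, -3), r² = 100/4 = 25.
The points at distance exactly r from the centre are (5, -7), (-1, 1) — 2 points.

2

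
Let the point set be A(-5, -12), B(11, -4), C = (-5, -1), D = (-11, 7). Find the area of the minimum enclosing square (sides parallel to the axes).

484

The bounding box has width 22 and height 19.
An axis-aligned square enclosing the set must have side ≥ max(width, height).
So the minimum side is max(22, 19) = 22.
Area = 22² = 484.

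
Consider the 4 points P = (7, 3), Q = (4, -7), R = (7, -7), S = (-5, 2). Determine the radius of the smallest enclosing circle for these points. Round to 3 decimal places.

7.526

By Welzl's lemma the MEC is supported by two points (diametrically opposite) or three points (on a circumcircle).
The minimum enclosing circle is determined by three boundary points: P, R, S.
Their circumcentre is (1.375, -2) with r² = 56.640625.
The farthest remaining point Q is at distance² 31.890625 ≤ 56.640625.
r = √(56.640625) ≈ 7.526.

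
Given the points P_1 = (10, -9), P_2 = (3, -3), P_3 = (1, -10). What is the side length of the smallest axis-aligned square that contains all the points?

9

The bounding box has width 9 and height 7.
An axis-aligned square enclosing the set must have side ≥ max(width, height).
So the minimum side is max(9, 7) = 9.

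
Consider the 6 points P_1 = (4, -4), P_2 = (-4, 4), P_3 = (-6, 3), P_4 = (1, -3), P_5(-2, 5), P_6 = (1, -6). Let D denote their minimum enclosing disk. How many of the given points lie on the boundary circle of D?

2

By Welzl's lemma the MEC is supported by two points (diametrically opposite) or three points (on a circumcircle).
The farthest pair is P_1–P_3 with squared distance 149. The circle on this segment as diameter has centre (-1, -0.5) and r² = 149/4 = 37.25.
Check P_2: distance² to centre = 29.25 ≤ 37.25, so it lies inside.
All remaining points lie in this disk, and no smaller disk contains both endpoints, so this is the minimum enclosing circle.
The points at distance exactly r from the centre are P_1, P_3 — 2 points.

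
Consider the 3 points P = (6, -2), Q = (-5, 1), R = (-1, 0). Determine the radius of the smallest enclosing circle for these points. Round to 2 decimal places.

5.70

Side lengths²: PQ² = 130, PR² = 53, QR² = 17.
Since PQ² = 130 ≥ 53 + 17 = 70, the angle opposite PQ is not acute, so the smallest enclosing circle has PQ as diameter.
Centre = midpoint of PQ = (0.5, -0.5), r² = 130/4 = 32.5.
r = √(32.5) ≈ 5.70.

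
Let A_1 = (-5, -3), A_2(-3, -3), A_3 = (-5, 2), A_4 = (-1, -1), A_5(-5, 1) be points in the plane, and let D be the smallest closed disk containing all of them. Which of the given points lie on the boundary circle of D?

By Welzl's lemma the MEC is supported by two points (diametrically opposite) or three points (on a circumcircle).
The minimum enclosing circle is determined by three boundary points: A_1, A_3, A_4.
Their circumcentre is (-3.75, -0.5) with r² = 7.8125.
The farthest remaining point A_2 is at distance² 6.8125 ≤ 7.8125.
The points at distance exactly r from the centre are A_1, A_3, A_4 — 3 points.

A_1, A_3, A_4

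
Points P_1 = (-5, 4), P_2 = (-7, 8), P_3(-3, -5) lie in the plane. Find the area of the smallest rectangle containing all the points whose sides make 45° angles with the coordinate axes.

In coordinates u = x + y, v = x − y the rectangle is axis-aligned; the map (x,y)→(u,v) scales areas by 2.
u-values: -1, 1, -8; range = 1 − (-8) = 9.
v-values: -9, -15, 2; range = 2 − (-15) = 17.
Area = (9 × 17) / 2 = 76.5.

76.5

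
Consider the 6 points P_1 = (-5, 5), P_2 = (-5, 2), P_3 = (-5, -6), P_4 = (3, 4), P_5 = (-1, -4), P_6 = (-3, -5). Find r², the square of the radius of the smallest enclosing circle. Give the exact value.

41.640625

The minimum enclosing circle is determined by three boundary points: P_1, P_3, P_4.
Their circumcentre is (-1.625, -0.5) with r² = 41.640625.
The farthest remaining point P_6 is at distance² 22.140625 ≤ 41.640625.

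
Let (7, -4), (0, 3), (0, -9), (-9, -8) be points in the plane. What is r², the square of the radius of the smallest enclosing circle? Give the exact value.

68.68

By Welzl's lemma the MEC is supported by two points (diametrically opposite) or three points (on a circumcircle).
The minimum enclosing circle is determined by three boundary points: (7, -4), (0, 3), (-9, -8).
Their circumcentre is (-1.2, -5.2) with r² = 68.68.
The farthest remaining point (0, -9) is at distance² 15.88 ≤ 68.68.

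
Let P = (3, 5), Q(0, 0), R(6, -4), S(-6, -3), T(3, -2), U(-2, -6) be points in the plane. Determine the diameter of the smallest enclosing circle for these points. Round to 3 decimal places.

The minimum enclosing circle is determined by three boundary points: P, R, S.
Their circumcentre is (3/14, -13/14) with r² = 4205/98.
The farthest remaining point U is at distance² 3001/98 ≤ 4205/98.
Diameter = 2r = 2√(4205/98) ≈ 13.101.

13.101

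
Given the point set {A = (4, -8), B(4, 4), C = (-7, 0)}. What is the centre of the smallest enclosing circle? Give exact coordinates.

(-1/22, -2)

Side lengths²: AB² = 144, AC² = 185, BC² = 137.
Since AC² = 185 < 144 + 137 = 281, the triangle is acute, so the smallest enclosing circle is the circumcircle.
Circumcentre = (-1/22, -2), r² = 25345/484.
Centre = (-1/22, -2).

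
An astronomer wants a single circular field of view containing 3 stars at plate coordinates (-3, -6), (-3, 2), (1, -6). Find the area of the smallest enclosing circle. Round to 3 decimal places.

Call the three points A, B, C in the order given.
Side lengths²: AB² = 64, AC² = 16, BC² = 80.
Since BC² = 80 ≥ 64 + 16 = 80, the angle opposite BC is not acute, so the smallest enclosing circle has BC as diameter.
Centre = midpoint of BC = (-1, -2), r² = 80/4 = 20.
Area = π·r² = π·20 ≈ 62.832.

62.832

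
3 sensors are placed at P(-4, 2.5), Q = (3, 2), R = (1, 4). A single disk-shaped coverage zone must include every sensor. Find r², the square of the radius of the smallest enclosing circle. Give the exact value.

Side lengths²: PQ² = 49.25, PR² = 27.25, QR² = 8.
Since PQ² = 49.25 ≥ 27.25 + 8 = 35.25, the angle opposite PQ is not acute, so the smallest enclosing circle has PQ as diameter.
Centre = midpoint of PQ = (-0.5, 2.25), r² = 49.25/4 = 12.3125.

12.3125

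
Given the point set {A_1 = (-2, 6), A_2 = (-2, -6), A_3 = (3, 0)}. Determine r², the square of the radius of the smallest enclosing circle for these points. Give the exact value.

Side lengths²: A_1A_2² = 144, A_1A_3² = 61, A_2A_3² = 61.
Since A_1A_2² = 144 ≥ 61 + 61 = 122, the angle opposite A_1A_2 is not acute, so the smallest enclosing circle has A_1A_2 as diameter.
Centre = midpoint of A_1A_2 = (-2, 0), r² = 144/4 = 36.

36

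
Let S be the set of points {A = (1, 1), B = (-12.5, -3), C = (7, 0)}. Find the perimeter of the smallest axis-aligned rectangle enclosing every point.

Width = max x − min x = 7 − (-12.5) = 19.5.
Height = max y − min y = 1 − (-3) = 4.
Perimeter = 2(19.5 + 4) = 47.

47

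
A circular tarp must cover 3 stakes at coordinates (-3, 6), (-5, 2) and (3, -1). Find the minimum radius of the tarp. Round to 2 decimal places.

4.64

Call the three points A, B, C in the order given.
Side lengths²: AB² = 20, AC² = 85, BC² = 73.
Since AC² = 85 < 73 + 20 = 93, the triangle is acute, so the smallest enclosing circle is the circumcircle.
Circumcentre = (-7/19, 83/38), r² = 31025/1444.
r = √(31025/1444) ≈ 4.64.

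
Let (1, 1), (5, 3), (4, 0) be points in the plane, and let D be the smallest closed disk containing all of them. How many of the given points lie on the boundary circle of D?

Call the three points A, B, C in the order given.
Side lengths²: AB² = 20, AC² = 10, BC² = 10.
Since AB² = 20 ≥ 10 + 10 = 20, the angle opposite AB is not acute, so the smallest enclosing circle has AB as diameter.
Centre = midpoint of AB = (3, 2), r² = 20/4 = 5.
The points at distance exactly r from the centre are (1, 1), (5, 3), (4, 0) — 3 points.

3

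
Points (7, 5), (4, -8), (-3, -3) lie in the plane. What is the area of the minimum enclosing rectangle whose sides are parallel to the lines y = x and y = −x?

108

In coordinates u = x + y, v = x − y the rectangle is axis-aligned; the map (x,y)→(u,v) scales areas by 2.
u-values: 12, -4, -6; range = 12 − (-6) = 18.
v-values: 2, 12, 0; range = 12 − 0 = 12.
Area = (18 × 12) / 2 = 108.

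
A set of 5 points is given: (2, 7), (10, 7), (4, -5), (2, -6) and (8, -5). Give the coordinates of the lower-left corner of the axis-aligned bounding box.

x-range [2, 10], y-range [-6, 7].
The lower-left corner is (2, -6).

(2, -6)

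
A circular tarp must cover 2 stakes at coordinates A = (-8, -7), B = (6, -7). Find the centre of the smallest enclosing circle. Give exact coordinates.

The smallest circle enclosing two points has them as diameter endpoints.
Centre = midpoint = (-1, -7); r² = |AB|²/4 = 196/4 = 49.
Centre = (-1, -7).

(-1, -7)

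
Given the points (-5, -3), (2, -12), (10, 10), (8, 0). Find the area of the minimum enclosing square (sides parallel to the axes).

484

The bounding box has width 15 and height 22.
An axis-aligned square enclosing the set must have side ≥ max(width, height).
So the minimum side is max(15, 22) = 22.
Area = 22² = 484.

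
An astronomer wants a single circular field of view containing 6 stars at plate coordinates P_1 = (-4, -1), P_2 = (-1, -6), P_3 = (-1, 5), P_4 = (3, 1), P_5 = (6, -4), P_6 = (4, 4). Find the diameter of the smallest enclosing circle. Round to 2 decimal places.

11.86

The minimum enclosing circle is determined by three boundary points: P_2, P_3, P_5.
Their circumcentre is (17/14, -0.5) with r² = 3445/98.
The farthest remaining point P_6 is at distance² 2745/98 ≤ 3445/98.
Diameter = 2r = 2√(3445/98) ≈ 11.86.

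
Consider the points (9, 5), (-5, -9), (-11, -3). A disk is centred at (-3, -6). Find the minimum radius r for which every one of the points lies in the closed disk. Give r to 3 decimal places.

16.279

The required radius is the distance from (-3, -6) to the farthest point.
Squared distances: 265, 13, 73.
Maximum is 265, attained at (9, 5).
r = √265 ≈ 16.279.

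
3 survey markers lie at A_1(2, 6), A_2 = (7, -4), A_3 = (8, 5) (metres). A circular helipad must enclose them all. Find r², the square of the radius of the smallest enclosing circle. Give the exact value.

31.25

Side lengths²: A_1A_2² = 125, A_1A_3² = 37, A_2A_3² = 82.
Since A_1A_2² = 125 ≥ 82 + 37 = 119, the angle opposite A_1A_2 is not acute, so the smallest enclosing circle has A_1A_2 as diameter.
Centre = midpoint of A_1A_2 = (4.5, 1), r² = 125/4 = 31.25.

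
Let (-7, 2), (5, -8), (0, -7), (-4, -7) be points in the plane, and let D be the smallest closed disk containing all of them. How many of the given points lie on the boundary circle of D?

2

The farthest pair is (-7, 2)–(5, -8) with squared distance 244. The circle on this segment as diameter has centre (-1, -3) and r² = 244/4 = 61.
Check (0, -7): distance² to centre = 17 ≤ 61, so it lies inside.
All remaining points lie in this disk, and no smaller disk contains both endpoints, so this is the minimum enclosing circle.
The points at distance exactly r from the centre are (-7, 2), (5, -8) — 2 points.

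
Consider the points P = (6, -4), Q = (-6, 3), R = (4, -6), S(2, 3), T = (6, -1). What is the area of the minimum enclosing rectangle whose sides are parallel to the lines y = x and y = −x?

76

In coordinates u = x + y, v = x − y the rectangle is axis-aligned; the map (x,y)→(u,v) scales areas by 2.
u-values: 2, -3, -2, 5, 5; range = 5 − (-3) = 8.
v-values: 10, -9, 10, -1, 7; range = 10 − (-9) = 19.
Area = (8 × 19) / 2 = 76.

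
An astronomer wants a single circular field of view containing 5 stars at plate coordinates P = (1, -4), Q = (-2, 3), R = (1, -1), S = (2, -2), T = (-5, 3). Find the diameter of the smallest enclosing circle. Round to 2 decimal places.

9.22

The minimum enclosing circle of a finite set is fixed by two of the points (as a diameter) or three (as a circumcircle).
The farthest pair is P–T with squared distance 85. The circle on this segment as diameter has centre (-2, -0.5) and r² = 85/4 = 21.25.
Check Q: distance² to centre = 12.25 ≤ 21.25, so it lies inside.
All remaining points lie in this disk, and no smaller disk contains both endpoints, so this is the minimum enclosing circle.
Diameter = 2r = 2√(21.25) ≈ 9.22.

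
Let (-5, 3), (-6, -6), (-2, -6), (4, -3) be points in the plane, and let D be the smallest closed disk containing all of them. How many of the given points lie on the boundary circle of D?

3

The minimum enclosing circle is determined by three boundary points: (-5, 3), (-6, -6), (4, -3).
Their circumcentre is (-103/58, -111/58) with r² = 58097/1682.
The farthest remaining point (-2, -6) is at distance² 28169/1682 ≤ 58097/1682.
The points at distance exactly r from the centre are (-5, 3), (-6, -6), (4, -3) — 3 points.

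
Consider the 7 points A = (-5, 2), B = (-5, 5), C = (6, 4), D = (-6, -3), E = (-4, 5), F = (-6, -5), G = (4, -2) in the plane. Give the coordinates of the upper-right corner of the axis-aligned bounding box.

x-range [-6, 6], y-range [-5, 5].
The upper-right corner is (6, 5).

(6, 5)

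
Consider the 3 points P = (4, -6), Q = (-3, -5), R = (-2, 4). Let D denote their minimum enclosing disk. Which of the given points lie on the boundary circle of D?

Side lengths²: PQ² = 50, PR² = 136, QR² = 82.
Since PR² = 136 ≥ 82 + 50 = 132, the angle opposite PR is not acute, so the smallest enclosing circle has PR as diameter.
Centre = midpoint of PR = (1, -1), r² = 136/4 = 34.
The points at distance exactly r from the centre are P, R — 2 points.

P, R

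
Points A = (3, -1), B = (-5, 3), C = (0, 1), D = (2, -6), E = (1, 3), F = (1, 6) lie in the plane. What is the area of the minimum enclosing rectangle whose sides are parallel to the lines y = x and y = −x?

88

In coordinates u = x + y, v = x − y the rectangle is axis-aligned; the map (x,y)→(u,v) scales areas by 2.
u-values: 2, -2, 1, -4, 4, 7; range = 7 − (-4) = 11.
v-values: 4, -8, -1, 8, -2, -5; range = 8 − (-8) = 16.
Area = (11 × 16) / 2 = 88.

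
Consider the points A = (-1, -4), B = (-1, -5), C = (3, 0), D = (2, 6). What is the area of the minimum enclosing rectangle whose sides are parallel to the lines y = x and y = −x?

In coordinates u = x + y, v = x − y the rectangle is axis-aligned; the map (x,y)→(u,v) scales areas by 2.
u-values: -5, -6, 3, 8; range = 8 − (-6) = 14.
v-values: 3, 4, 3, -4; range = 4 − (-4) = 8.
Area = (14 × 8) / 2 = 56.

56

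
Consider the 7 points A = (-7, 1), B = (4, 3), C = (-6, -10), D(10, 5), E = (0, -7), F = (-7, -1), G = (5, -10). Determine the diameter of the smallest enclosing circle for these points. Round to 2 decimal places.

21.93

A smallest enclosing disk is always determined by at most three of the input points on its boundary.
The farthest pair is C–D with squared distance 481. The circle on this segment as diameter has centre (2, -2.5) and r² = 481/4 = 120.25.
Check A: distance² to centre = 93.25 ≤ 120.25, so it lies inside.
All remaining points lie in this disk, and no smaller disk contains both endpoints, so this is the minimum enclosing circle.
Diameter = 2r = 2√(120.25) ≈ 21.93.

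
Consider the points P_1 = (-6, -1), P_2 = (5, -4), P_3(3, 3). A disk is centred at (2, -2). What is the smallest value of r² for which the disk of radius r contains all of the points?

The required radius is the distance from (2, -2) to the farthest point.
Squared distances: 65, 13, 26.
Maximum is 65, attained at P_1.

65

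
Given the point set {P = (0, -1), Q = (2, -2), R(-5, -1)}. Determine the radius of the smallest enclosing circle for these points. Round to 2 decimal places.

3.54

Side lengths²: PQ² = 5, PR² = 25, QR² = 50.
Since QR² = 50 ≥ 25 + 5 = 30, the angle opposite QR is not acute, so the smallest enclosing circle has QR as diameter.
Centre = midpoint of QR = (-1.5, -1.5), r² = 50/4 = 12.5.
r = √(12.5) ≈ 3.54.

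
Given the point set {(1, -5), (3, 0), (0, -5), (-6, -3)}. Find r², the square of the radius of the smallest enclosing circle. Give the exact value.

22.5

The minimum enclosing circle of a finite set is fixed by two of the points (as a diameter) or three (as a circumcircle).
The farthest pair is (3, 0)–(-6, -3) with squared distance 90. The circle on this segment as diameter has centre (-1.5, -1.5) and r² = 90/4 = 22.5.
Check (1, -5): distance² to centre = 18.5 ≤ 22.5, so it lies inside.
All remaining points lie in this disk, and no smaller disk contains both endpoints, so this is the minimum enclosing circle.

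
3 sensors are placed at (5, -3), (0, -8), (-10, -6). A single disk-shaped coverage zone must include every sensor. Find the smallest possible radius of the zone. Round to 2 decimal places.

Call the three points A, B, C in the order given.
Side lengths²: AB² = 50, AC² = 234, BC² = 104.
Since AC² = 234 ≥ 104 + 50 = 154, the angle opposite AC is not acute, so the smallest enclosing circle has AC as diameter.
Centre = midpoint of AC = (-2.5, -4.5), r² = 234/4 = 58.5.
r = √(58.5) ≈ 7.65.

7.65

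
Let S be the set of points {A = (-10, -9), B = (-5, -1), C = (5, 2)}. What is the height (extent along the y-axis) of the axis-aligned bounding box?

11

max y = 2, min y = -9, so height = 11.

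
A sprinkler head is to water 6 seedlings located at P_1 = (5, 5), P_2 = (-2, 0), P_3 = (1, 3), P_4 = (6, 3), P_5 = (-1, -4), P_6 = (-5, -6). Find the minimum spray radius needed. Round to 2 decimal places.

A smallest enclosing disk is always determined by at most three of the input points on its boundary.
The farthest pair is P_1–P_6 with squared distance 221. The circle on this segment as diameter has centre (0, -0.5) and r² = 221/4 = 55.25.
Check P_2: distance² to centre = 4.25 ≤ 55.25, so it lies inside.
All remaining points lie in this disk, and no smaller disk contains both endpoints, so this is the minimum enclosing circle.
r = √(55.25) ≈ 7.43.

7.43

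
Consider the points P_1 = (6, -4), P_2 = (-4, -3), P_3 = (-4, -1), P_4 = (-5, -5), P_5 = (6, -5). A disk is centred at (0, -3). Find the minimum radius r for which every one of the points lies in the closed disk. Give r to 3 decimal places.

6.325

The required radius is the distance from (0, -3) to the farthest point.
Squared distances: 37, 16, 20, 29, 40.
Maximum is 40, attained at P_5.
r = √40 ≈ 6.325.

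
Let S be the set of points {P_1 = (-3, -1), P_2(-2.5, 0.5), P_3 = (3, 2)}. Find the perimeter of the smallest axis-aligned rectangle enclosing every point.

18

Width = max x − min x = 3 − (-3) = 6.
Height = max y − min y = 2 − (-1) = 3.
Perimeter = 2(6 + 3) = 18.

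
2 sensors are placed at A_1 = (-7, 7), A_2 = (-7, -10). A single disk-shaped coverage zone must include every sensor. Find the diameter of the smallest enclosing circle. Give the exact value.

17

The smallest circle enclosing two points has them as diameter endpoints.
Centre = midpoint = (-7, -1.5); r² = |A_1A_2|²/4 = 289/4 = 72.25.
Diameter = 2r = 2√(72.25) = 17.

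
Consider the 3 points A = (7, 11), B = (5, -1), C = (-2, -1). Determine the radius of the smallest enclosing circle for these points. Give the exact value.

7.5

Side lengths²: AB² = 148, AC² = 225, BC² = 49.
Since AC² = 225 ≥ 148 + 49 = 197, the angle opposite AC is not acute, so the smallest enclosing circle has AC as diameter.
Centre = midpoint of AC = (2.5, 5), r² = 225/4 = 56.25.
r = √(56.25) = 7.5.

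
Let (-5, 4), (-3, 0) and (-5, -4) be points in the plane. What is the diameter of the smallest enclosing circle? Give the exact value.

Call the three points A, B, C in the order given.
Side lengths²: AB² = 20, AC² = 64, BC² = 20.
Since AC² = 64 ≥ 20 + 20 = 40, the angle opposite AC is not acute, so the smallest enclosing circle has AC as diameter.
Centre = midpoint of AC = (-5, 0), r² = 64/4 = 16.
Diameter = 2r = 2√16 = 8.

8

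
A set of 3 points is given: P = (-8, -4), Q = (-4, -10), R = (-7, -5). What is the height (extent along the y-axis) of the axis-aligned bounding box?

6

max y = -4, min y = -10, so height = 6.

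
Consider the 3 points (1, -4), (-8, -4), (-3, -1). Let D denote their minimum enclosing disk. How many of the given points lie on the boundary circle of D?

2

Call the three points A, B, C in the order given.
Side lengths²: AB² = 81, AC² = 25, BC² = 34.
Since AB² = 81 ≥ 34 + 25 = 59, the angle opposite AB is not acute, so the smallest enclosing circle has AB as diameter.
Centre = midpoint of AB = (-3.5, -4), r² = 81/4 = 20.25.
The points at distance exactly r from the centre are (1, -4), (-8, -4) — 2 points.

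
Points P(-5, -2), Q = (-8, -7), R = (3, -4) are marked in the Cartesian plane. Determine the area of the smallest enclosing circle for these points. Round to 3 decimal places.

Side lengths²: PQ² = 34, PR² = 68, QR² = 130.
Since QR² = 130 ≥ 68 + 34 = 102, the angle opposite QR is not acute, so the smallest enclosing circle has QR as diameter.
Centre = midpoint of QR = (-2.5, -5.5), r² = 130/4 = 32.5.
Area = π·r² = π·32.5 ≈ 102.102.

102.102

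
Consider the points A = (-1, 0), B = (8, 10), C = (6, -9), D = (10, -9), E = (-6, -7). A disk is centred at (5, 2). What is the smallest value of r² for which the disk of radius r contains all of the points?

The required radius is the distance from (5, 2) to the farthest point.
Squared distances: 40, 73, 122, 146, 202.
Maximum is 202, attained at E.

202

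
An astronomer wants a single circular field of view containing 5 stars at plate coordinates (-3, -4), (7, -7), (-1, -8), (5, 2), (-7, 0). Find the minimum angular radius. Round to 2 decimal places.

7.83

The farthest pair is (7, -7)–(-7, 0) with squared distance 245. The circle on this segment as diameter has centre (0, -3.5) and r² = 245/4 = 61.25.
Check (-3, -4): distance² to centre = 9.25 ≤ 61.25, so it lies inside.
All remaining points lie in this disk, and no smaller disk contains both endpoints, so this is the minimum enclosing circle.
r = √(61.25) ≈ 7.83.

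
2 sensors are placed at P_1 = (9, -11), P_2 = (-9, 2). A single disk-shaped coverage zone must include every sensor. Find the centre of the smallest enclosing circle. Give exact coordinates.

(0, -4.5)

The smallest circle enclosing two points has them as diameter endpoints.
Centre = midpoint = (0, -4.5); r² = |P_1P_2|²/4 = 493/4 = 123.25.
Centre = (0, -4.5).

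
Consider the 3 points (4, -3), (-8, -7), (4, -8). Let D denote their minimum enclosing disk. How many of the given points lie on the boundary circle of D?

Call the three points A, B, C in the order given.
Side lengths²: AB² = 160, AC² = 25, BC² = 145.
Since AB² = 160 < 145 + 25 = 170, the triangle is acute, so the smallest enclosing circle is the circumcircle.
Circumcentre = (-11/6, -5.5), r² = 725/18.
The points at distance exactly r from the centre are (4, -3), (-8, -7), (4, -8) — 3 points.

3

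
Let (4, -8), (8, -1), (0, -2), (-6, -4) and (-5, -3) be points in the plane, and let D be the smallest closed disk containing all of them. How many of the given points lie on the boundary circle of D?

2

A smallest enclosing disk is always determined by at most three of the input points on its boundary.
The farthest pair is (8, -1)–(-6, -4) with squared distance 205. The circle on this segment as diameter has centre (1, -2.5) and r² = 205/4 = 51.25.
Check (4, -8): distance² to centre = 39.25 ≤ 51.25, so it lies inside.
All remaining points lie in this disk, and no smaller disk contains both endpoints, so this is the minimum enclosing circle.
The points at distance exactly r from the centre are (8, -1), (-6, -4) — 2 points.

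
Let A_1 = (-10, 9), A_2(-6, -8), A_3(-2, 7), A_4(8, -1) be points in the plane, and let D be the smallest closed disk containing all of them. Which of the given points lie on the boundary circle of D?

A_1, A_2, A_4

The minimum enclosing circle is determined by three boundary points: A_1, A_2, A_4.
Their circumcentre is (-83/38, 71/38) with r² = 80825/722.
The farthest remaining point A_3 is at distance² 19037/722 ≤ 80825/722.
The points at distance exactly r from the centre are A_1, A_2, A_4 — 3 points.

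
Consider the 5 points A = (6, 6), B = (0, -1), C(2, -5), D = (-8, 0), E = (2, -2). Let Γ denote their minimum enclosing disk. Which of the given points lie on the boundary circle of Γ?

The minimum enclosing circle is determined by three boundary points: A, C, D.
Their circumcentre is (-17/26, 57/26) with r² = 19865/338.
The farthest remaining point E is at distance² 8321/338 ≤ 19865/338.
The points at distance exactly r from the centre are A, C, D — 3 points.

A, C, D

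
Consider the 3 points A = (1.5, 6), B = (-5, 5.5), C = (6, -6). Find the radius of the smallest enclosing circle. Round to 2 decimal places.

7.96

Side lengths²: AB² = 42.5, AC² = 164.25, BC² = 253.25.
Since BC² = 253.25 ≥ 164.25 + 42.5 = 206.75, the angle opposite BC is not acute, so the smallest enclosing circle has BC as diameter.
Centre = midpoint of BC = (0.5, -0.25), r² = 253.25/4 = 63.3125.
r = √(63.3125) ≈ 7.96.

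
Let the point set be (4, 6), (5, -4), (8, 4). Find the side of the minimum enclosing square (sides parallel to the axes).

10

The bounding box has width 4 and height 10.
An axis-aligned square enclosing the set must have side ≥ max(width, height).
So the minimum side is max(4, 10) = 10.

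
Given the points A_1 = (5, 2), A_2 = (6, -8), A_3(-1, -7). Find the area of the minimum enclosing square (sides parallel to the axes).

100

The bounding box has width 7 and height 10.
An axis-aligned square enclosing the set must have side ≥ max(width, height).
So the minimum side is max(7, 10) = 10.
Area = 10² = 100.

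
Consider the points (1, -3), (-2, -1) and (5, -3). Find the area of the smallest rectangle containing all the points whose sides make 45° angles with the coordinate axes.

22.5

In coordinates u = x + y, v = x − y the rectangle is axis-aligned; the map (x,y)→(u,v) scales areas by 2.
u-values: -2, -3, 2; range = 2 − (-3) = 5.
v-values: 4, -1, 8; range = 8 − (-1) = 9.
Area = (5 × 9) / 2 = 22.5.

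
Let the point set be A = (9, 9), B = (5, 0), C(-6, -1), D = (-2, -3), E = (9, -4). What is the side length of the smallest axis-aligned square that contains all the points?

15

The bounding box has width 15 and height 13.
An axis-aligned square enclosing the set must have side ≥ max(width, height).
So the minimum side is max(15, 13) = 15.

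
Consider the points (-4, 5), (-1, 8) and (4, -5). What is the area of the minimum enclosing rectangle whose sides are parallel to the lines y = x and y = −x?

In coordinates u = x + y, v = x − y the rectangle is axis-aligned; the map (x,y)→(u,v) scales areas by 2.
u-values: 1, 7, -1; range = 7 − (-1) = 8.
v-values: -9, -9, 9; range = 9 − (-9) = 18.
Area = (8 × 18) / 2 = 72.

72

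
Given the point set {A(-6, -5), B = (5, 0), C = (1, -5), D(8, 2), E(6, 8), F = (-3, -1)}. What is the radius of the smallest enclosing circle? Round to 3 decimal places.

A smallest enclosing disk is always determined by at most three of the input points on its boundary.
The farthest pair is A–E with squared distance 313. The circle on this segment as diameter has centre (0, 1.5) and r² = 313/4 = 78.25.
Check B: distance² to centre = 27.25 ≤ 78.25, so it lies inside.
All remaining points lie in this disk, and no smaller disk contains both endpoints, so this is the minimum enclosing circle.
r = √(78.25) ≈ 8.846.

8.846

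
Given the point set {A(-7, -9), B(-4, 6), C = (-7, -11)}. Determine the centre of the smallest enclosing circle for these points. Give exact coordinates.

Side lengths²: AB² = 234, AC² = 4, BC² = 298.
Since BC² = 298 ≥ 234 + 4 = 238, the angle opposite BC is not acute, so the smallest enclosing circle has BC as diameter.
Centre = midpoint of BC = (-5.5, -2.5), r² = 298/4 = 74.5.
Centre = (-5.5, -2.5).

(-5.5, -2.5)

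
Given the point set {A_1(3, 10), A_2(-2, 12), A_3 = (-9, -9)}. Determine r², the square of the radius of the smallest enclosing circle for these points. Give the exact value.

73225/578

Side lengths²: A_1A_2² = 29, A_1A_3² = 505, A_2A_3² = 490.
Since A_1A_3² = 505 < 490 + 29 = 519, the triangle is acute, so the smallest enclosing circle is the circumcircle.
Circumcentre = (-121/34, 29/34), r² = 73225/578.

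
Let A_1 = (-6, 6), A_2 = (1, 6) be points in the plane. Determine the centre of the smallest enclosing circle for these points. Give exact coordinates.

The smallest circle enclosing two points has them as diameter endpoints.
Centre = midpoint = (-2.5, 6); r² = |A_1A_2|²/4 = 49/4 = 12.25.
Centre = (-2.5, 6).

(-2.5, 6)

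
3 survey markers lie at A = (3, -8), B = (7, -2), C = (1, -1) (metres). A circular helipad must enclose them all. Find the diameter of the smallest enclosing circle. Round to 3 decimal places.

Side lengths²: AB² = 52, AC² = 53, BC² = 37.
Since AC² = 53 < 52 + 37 = 89, the triangle is acute, so the smallest enclosing circle is the circumcircle.
Circumcentre = (3.575, -4.05), r² = 15.933125.
Diameter = 2r = 2√(15.933125) ≈ 7.983.

7.983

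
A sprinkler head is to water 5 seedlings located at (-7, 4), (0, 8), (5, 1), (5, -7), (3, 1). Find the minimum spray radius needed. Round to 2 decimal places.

8.30

The minimum enclosing circle of a finite set is fixed by two of the points (as a diameter) or three (as a circumcircle).
The minimum enclosing circle is determined by three boundary points: (-7, 4), (0, 8), (5, -7).
Their circumcentre is (0.1, -0.3) with r² = 68.9.
The farthest remaining point (5, 1) is at distance² 25.7 ≤ 68.9.
r = √(68.9) ≈ 8.30.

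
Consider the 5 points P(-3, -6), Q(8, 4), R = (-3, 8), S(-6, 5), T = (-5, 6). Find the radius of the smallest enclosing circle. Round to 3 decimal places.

By Welzl's lemma the MEC is supported by two points (diametrically opposite) or three points (on a circumcircle).
The minimum enclosing circle is determined by three boundary points: P, Q, R.
Their circumcentre is (15/22, 1) with r² = 30277/484.
The farthest remaining point S is at distance² 29353/484 ≤ 30277/484.
r = √(30277/484) ≈ 7.909.

7.909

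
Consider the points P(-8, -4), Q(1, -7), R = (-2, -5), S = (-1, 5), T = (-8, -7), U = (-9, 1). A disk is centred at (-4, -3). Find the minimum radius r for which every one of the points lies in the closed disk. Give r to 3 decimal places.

The required radius is the distance from (-4, -3) to the farthest point.
Squared distances: 17, 41, 8, 73, 32, 41.
Maximum is 73, attained at S.
r = √73 ≈ 8.544.

8.544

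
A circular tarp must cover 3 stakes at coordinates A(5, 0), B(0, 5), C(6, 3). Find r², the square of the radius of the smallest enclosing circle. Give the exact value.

12.5

Side lengths²: AB² = 50, AC² = 10, BC² = 40.
Since AB² = 50 ≥ 40 + 10 = 50, the angle opposite AB is not acute, so the smallest enclosing circle has AB as diameter.
Centre = midpoint of AB = (2.5, 2.5), r² = 50/4 = 12.5.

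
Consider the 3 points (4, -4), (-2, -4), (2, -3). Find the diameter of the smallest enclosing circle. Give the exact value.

6

Call the three points A, B, C in the order given.
Side lengths²: AB² = 36, AC² = 5, BC² = 17.
Since AB² = 36 ≥ 17 + 5 = 22, the angle opposite AB is not acute, so the smallest enclosing circle has AB as diameter.
Centre = midpoint of AB = (1, -4), r² = 36/4 = 9.
Diameter = 2r = 2√9 = 6.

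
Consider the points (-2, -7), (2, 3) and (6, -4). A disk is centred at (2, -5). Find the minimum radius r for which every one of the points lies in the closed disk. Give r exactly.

8

The required radius is the distance from (2, -5) to the farthest point.
Squared distances: 20, 64, 17.
Maximum is 64, attained at (2, 3).
r = √64 = 8.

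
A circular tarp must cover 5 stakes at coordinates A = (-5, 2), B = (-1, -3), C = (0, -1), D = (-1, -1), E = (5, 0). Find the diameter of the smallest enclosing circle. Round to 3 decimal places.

10.198

The minimum enclosing circle of a finite set is fixed by two of the points (as a diameter) or three (as a circumcircle).
The farthest pair is A–E with squared distance 104. The circle on this segment as diameter has centre (0, 1) and r² = 104/4 = 26.
Check B: distance² to centre = 17 ≤ 26, so it lies inside.
All remaining points lie in this disk, and no smaller disk contains both endpoints, so this is the minimum enclosing circle.
Diameter = 2r = 2√26 ≈ 10.198.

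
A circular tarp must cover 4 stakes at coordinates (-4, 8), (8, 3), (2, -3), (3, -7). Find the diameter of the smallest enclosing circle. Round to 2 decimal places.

16.59

The minimum enclosing circle is determined by three boundary points: (-4, 8), (8, 3), (3, -7).
Their circumcentre is (1/58, 43/58) with r² = 115765/1682.
The farthest remaining point (2, -3) is at distance² 30157/1682 ≤ 115765/1682.
Diameter = 2r = 2√(115765/1682) ≈ 16.59.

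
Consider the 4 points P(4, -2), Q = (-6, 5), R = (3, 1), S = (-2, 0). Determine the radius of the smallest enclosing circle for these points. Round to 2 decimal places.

6.10

The minimum enclosing circle of a finite set is fixed by two of the points (as a diameter) or three (as a circumcircle).
The farthest pair is P–Q with squared distance 149. The circle on this segment as diameter has centre (-1, 1.5) and r² = 149/4 = 37.25.
Check R: distance² to centre = 16.25 ≤ 37.25, so it lies inside.
All remaining points lie in this disk, and no smaller disk contains both endpoints, so this is the minimum enclosing circle.
r = √(37.25) ≈ 6.10.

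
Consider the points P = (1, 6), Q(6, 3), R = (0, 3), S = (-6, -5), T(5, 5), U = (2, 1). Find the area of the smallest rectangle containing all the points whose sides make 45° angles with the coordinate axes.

84

In coordinates u = x + y, v = x − y the rectangle is axis-aligned; the map (x,y)→(u,v) scales areas by 2.
u-values: 7, 9, 3, -11, 10, 3; range = 10 − (-11) = 21.
v-values: -5, 3, -3, -1, 0, 1; range = 3 − (-5) = 8.
Area = (21 × 8) / 2 = 84.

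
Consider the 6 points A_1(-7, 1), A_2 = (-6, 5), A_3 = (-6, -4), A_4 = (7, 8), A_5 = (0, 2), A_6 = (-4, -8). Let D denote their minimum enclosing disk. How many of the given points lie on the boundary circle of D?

By Welzl's lemma the MEC is supported by two points (diametrically opposite) or three points (on a circumcircle).
The farthest pair is A_4–A_6 with squared distance 377. The circle on this segment as diameter has centre (1.5, 0) and r² = 377/4 = 94.25.
Check A_1: distance² to centre = 73.25 ≤ 94.25, so it lies inside.
All remaining points lie in this disk, and no smaller disk contains both endpoints, so this is the minimum enclosing circle.
The points at distance exactly r from the centre are A_4, A_6 — 2 points.

2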